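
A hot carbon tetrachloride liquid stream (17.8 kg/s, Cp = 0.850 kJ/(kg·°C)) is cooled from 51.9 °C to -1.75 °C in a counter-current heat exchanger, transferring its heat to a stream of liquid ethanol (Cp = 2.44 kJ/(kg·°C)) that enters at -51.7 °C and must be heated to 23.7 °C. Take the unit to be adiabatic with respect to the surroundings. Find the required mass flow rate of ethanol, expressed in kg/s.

Heat released by hot stream: Q = 17.8 × 0.850 × (51.9 − -1.75) = 811.72 kJ/s
Energy balance on cold side (adiabatic exchanger): Q = ṁ_c·Cp_c·(T_c,out − T_c,in)
ṁ_c = 811.72 / [2.44 × (23.7 − -51.7)] = 4.4121 kg/s

ṁ_c = 4.41 kg/s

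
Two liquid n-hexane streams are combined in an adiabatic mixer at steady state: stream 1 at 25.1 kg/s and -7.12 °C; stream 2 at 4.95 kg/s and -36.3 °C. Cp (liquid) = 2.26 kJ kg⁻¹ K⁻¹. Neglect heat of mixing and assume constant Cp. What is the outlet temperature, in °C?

Energy balance with Q = 0: Σ ṁᵢCp,ᵢ(T_out − Tᵢ) = 0
Σ ṁᵢCp,ᵢTᵢ = 25.1×2.26×-7.12 + 4.95×2.26×-36.3 = -809.98
Σ ṁᵢCp,ᵢ = 25.1×2.26 + 4.95×2.26 = 67.913
T_out = -809.98 / 67.913 = -11.927 °C

T_out = -11.9 °C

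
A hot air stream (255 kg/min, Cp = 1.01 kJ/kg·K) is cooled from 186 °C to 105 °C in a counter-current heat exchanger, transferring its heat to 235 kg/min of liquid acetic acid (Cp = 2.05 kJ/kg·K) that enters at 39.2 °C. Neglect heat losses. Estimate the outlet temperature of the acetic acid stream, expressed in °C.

Heat released by hot stream: Q = 255 × 1.01 × (186 − 105) = 20862 kJ/min
Energy balance on cold side (adiabatic exchanger): Q = ṁ_c·Cp_c·(T_c,out − T_c,in)
T_c,out = 39.2 + 20862/(235 × 2.05) = 82.504 °C

T_c,out = 82.5 °C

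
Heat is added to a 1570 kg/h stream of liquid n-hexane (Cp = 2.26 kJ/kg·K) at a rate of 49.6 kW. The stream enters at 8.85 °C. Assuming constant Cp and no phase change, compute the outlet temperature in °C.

T_out = 59.2 °C

Q = 49.6 kW = 178560 kJ/h
ΔT = Q/(ṁ·Cp) = 178560/(1570×2.26) = 50.324 K
T_out = 8.85 + 50.324 = 59.174 °C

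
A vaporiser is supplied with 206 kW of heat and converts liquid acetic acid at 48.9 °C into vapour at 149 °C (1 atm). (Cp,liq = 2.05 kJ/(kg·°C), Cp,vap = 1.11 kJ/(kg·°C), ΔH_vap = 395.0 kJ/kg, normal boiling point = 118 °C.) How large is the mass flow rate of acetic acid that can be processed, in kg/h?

Δh = 2.05×(118−48.9) + 395.0 + 1.11×(149−118) = 571.06 kJ/kg
Q = 206 kW = 206 kJ/s = 741600 kJ/h
ṁ = Q/Δh = 741600 / 571.06 = 1298.6 kg/h

ṁ = 1300 kg/h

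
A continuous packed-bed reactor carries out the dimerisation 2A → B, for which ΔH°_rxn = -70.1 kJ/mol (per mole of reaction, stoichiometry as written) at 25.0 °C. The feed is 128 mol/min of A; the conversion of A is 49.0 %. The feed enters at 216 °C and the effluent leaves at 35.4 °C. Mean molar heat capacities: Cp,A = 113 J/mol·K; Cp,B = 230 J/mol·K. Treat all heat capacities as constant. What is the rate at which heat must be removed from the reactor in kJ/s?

Extent of reaction ξ = 0.490 × 128 / 2 = 31.36 mol/min
Reaction term: ξ·ΔH°_rxn = 31.36 × -70.1 = -2198.3 kJ/min
Sensible, feed 216→25 °C: -2762.6 kJ/min
Outlet flows (mol/min): A 65.28, B 31.36
Sensible, products 25→35.4 °C: 151.73 kJ/min
Q = ΔH = -4809.2 kJ/min = -80.154 kW
Heat removed = 80.154 kJ/s

Q_out = 80.2 kJ/s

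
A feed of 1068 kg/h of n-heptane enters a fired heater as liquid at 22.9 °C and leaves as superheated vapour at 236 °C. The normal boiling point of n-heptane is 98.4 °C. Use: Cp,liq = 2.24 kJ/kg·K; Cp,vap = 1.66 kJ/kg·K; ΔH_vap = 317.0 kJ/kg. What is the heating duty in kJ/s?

liquid 22.9→98.4 °C: 169.12 kJ/kg
vaporisation at 98.4 °C: 317 kJ/kg
vapour 98.4→236 °C: 228.42 kJ/kg
Δh = 169.12 + 317 + 228.42 = 714.54 kJ/kg
Q = ṁ·Δh = 1068 kg/h × 714.54 kJ/kg = 763120 kJ/h
|Q| = 211.98 kW

Q = 212 kJ/s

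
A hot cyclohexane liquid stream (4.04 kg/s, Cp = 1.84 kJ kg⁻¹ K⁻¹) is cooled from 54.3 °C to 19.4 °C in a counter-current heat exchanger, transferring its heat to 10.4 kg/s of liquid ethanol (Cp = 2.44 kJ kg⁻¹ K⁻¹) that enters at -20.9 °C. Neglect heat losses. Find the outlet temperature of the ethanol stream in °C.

T_c,out = -10.7 °C

Heat released by hot stream: Q = 4.04 × 1.84 × (54.3 − 19.4) = 259.43 kJ/s
Energy balance on cold side (adiabatic exchanger): Q = ṁ_c·Cp_c·(T_c,out − T_c,in)
T_c,out = -20.9 + 259.43/(10.4 × 2.44) = -10.676 °C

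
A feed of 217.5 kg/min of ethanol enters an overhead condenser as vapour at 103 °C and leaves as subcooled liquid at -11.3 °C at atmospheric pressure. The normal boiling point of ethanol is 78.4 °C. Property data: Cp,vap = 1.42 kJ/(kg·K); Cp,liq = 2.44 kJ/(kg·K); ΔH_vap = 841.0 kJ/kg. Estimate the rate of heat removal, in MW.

Q_c = 3.97 MW

vapour 103→78.4 °C: -34.932 kJ/kg
condensation at 78.4 °C: -841 kJ/kg
liquid 78.4→-11.3 °C: -218.87 kJ/kg
Δh = -34.932 + -841 + -218.87 = -1094.8 kJ/kg
Q = ṁ·Δh = 217.5 kg/min × -1094.8 kJ/kg = -238120 kJ/min
|Q| = 3968.7 kW = 3.9687 MW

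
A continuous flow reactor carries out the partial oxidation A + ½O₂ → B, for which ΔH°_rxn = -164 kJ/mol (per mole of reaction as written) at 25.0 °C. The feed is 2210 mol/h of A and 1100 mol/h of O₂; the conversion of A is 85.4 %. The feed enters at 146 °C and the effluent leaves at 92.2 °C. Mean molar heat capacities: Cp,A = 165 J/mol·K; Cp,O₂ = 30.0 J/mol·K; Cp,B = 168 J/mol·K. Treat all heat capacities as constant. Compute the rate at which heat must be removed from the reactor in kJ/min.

Q_out = 5540 kJ/min

Extent of reaction ξ = 0.854 × 2210 = 1887.3 mol/h
Reaction term: ξ·ΔH°_rxn = 1887.3 × -164 = -309520 kJ/h
Sensible, feed 146→25 °C: -48116 kJ/h
Outlet flows (mol/h): A 322.66, O₂ 156.33, B 1887.3
Sensible, products 25→92.2 °C: 25200 kJ/h
Q = ΔH = -332440 kJ/h = -92.344 kW
Heat removed = 5540.7 kJ/min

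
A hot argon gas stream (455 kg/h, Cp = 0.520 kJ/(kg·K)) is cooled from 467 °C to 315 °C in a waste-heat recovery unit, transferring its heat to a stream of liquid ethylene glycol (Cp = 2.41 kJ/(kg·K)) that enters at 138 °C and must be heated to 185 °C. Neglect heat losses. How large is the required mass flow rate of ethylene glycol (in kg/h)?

Heat released by hot stream: Q = 455 × 0.520 × (467 − 315) = 35963 kJ/h
Energy balance on cold side (adiabatic exchanger): Q = ṁ_c·Cp_c·(T_c,out − T_c,in)
ṁ_c = 35963 / [2.41 × (185 − 138)] = 317.5 kg/h

ṁ_c = 317 kg/h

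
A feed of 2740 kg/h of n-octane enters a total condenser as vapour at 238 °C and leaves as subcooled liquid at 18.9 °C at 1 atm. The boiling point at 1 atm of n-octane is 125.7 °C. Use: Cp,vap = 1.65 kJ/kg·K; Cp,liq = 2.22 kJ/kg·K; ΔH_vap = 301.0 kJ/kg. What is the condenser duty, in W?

Q_c = 551000 W

vapour 238→125.7 °C: -185.29 kJ/kg
condensation at 125.7 °C: -301 kJ/kg
liquid 125.7→18.9 °C: -237.1 kJ/kg
Δh = -185.29 + -301 + -237.1 = -723.39 kJ/kg
Q = ṁ·Δh = 2740 kg/h × -723.39 kJ/kg = -1.9821e+06 kJ/h
|Q| = 550.58 kW = 550580 W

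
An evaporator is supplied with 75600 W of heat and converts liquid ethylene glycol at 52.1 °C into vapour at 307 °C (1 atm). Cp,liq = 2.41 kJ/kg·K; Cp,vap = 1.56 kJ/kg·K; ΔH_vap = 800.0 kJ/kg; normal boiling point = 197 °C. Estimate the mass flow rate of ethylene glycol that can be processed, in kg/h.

ṁ = 206 kg/h

Δh = 2.41×(197−52.1) + 800.0 + 1.56×(307−197) = 1320.8 kJ/kg
Q = 75600 W = 75.6 kJ/s = 272160 kJ/h
ṁ = Q/Δh = 272160 / 1320.8 = 206.06 kg/h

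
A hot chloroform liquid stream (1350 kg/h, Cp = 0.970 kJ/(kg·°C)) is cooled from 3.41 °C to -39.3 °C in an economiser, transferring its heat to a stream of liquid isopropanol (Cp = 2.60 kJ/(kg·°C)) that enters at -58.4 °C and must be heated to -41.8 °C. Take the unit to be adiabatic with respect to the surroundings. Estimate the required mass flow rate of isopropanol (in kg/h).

ṁ_c = 1300 kg/h

Heat released by hot stream: Q = 1350 × 0.970 × (3.41 − -39.3) = 55929 kJ/h
Energy balance on cold side (adiabatic exchanger): Q = ṁ_c·Cp_c·(T_c,out − T_c,in)
ṁ_c = 55929 / [2.60 × (-41.8 − -58.4)] = 1295.8 kg/h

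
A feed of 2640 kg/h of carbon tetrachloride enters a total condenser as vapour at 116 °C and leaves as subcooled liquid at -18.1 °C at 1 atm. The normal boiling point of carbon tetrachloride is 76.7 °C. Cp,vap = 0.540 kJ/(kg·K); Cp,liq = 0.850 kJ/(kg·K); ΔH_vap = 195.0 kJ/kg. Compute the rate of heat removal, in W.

vapour 116→76.7 °C: -21.222 kJ/kg
condensation at 76.7 °C: -195 kJ/kg
liquid 76.7→-18.1 °C: -80.58 kJ/kg
Δh = -21.222 + -195 + -80.58 = -296.8 kJ/kg
Q = ṁ·Δh = 2640 kg/h × -296.8 kJ/kg = -783560 kJ/h
|Q| = 217.65 kW = 217650 W

Q_c = 218000 W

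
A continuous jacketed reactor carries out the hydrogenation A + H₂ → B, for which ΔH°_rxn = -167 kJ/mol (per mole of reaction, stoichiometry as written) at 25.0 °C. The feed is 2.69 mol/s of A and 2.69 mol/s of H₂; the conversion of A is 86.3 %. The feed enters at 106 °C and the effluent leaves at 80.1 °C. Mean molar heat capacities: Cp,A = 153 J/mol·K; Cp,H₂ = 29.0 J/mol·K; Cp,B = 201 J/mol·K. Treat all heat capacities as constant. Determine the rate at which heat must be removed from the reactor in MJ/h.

Extent of reaction ξ = 0.863 × 2.69 = 2.3215 mol/s
Reaction term: ξ·ΔH°_rxn = 2.3215 × -167 = -387.69 kJ/s
Sensible, feed 106→25 °C: -39.656 kJ/s
Outlet flows (mol/s): A 0.36853, H₂ 0.36853, B 2.3215
Sensible, products 25→80.1 °C: 29.406 kJ/s
Q = ΔH = -397.94 kJ/s = -397.94 kW
Heat removed = 1432.6 MJ/h

Q_out = 1430 MJ/h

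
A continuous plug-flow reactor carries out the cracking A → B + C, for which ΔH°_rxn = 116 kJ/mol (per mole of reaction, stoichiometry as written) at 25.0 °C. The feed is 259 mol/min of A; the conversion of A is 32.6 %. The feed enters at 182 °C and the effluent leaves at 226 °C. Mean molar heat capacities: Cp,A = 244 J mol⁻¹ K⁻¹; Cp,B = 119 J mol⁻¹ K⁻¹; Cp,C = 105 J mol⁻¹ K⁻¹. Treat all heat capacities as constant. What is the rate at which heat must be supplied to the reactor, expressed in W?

Q_in = 204000 W

Extent of reaction ξ = 0.326 × 259 = 84.434 mol/min
Reaction term: ξ·ΔH°_rxn = 84.434 × 116 = 9794.3 kJ/min
Sensible, feed 182→25 °C: -9921.8 kJ/min
Outlet flows (mol/min): A 174.57, B 84.434, C 84.434
Sensible, products 25→226 °C: 12363 kJ/min
Q = ΔH = 12236 kJ/min = 203.93 kW
Heat supplied = 203930 W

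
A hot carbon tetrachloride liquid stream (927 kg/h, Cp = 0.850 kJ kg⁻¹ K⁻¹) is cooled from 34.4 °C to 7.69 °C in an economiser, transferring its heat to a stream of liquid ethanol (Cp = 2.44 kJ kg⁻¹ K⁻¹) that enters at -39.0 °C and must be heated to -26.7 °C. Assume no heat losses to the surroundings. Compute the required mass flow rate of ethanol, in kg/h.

Heat released by hot stream: Q = 927 × 0.850 × (34.4 − 7.69) = 21046 kJ/h
Energy balance on cold side (adiabatic exchanger): Q = ṁ_c·Cp_c·(T_c,out − T_c,in)
ṁ_c = 21046 / [2.44 × (-26.7 − -39.0)] = 701.26 kg/h

ṁ_c = 701 kg/h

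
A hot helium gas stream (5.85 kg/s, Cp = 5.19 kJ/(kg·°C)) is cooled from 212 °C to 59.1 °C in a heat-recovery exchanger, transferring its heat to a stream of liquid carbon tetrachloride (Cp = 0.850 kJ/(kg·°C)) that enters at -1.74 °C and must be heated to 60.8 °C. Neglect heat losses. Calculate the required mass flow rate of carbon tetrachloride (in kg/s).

Heat released by hot stream: Q = 5.85 × 5.19 × (212 − 59.1) = 4642.3 kJ/s
Energy balance on cold side (adiabatic exchanger): Q = ṁ_c·Cp_c·(T_c,out − T_c,in)
ṁ_c = 4642.3 / [0.850 × (60.8 − -1.74)] = 87.328 kg/s

ṁ_c = 87.3 kg/s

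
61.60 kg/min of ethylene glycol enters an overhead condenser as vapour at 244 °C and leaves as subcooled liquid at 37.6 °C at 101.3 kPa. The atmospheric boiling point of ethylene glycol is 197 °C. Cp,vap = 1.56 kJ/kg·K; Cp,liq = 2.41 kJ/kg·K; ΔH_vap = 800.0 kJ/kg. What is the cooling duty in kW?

Q_c = 1290 kW

vapour 244→197 °C: -73.32 kJ/kg
condensation at 197 °C: -800 kJ/kg
liquid 197→37.6 °C: -384.15 kJ/kg
Δh = -73.32 + -800 + -384.15 = -1257.5 kJ/kg
Q = ṁ·Δh = 61.60 kg/min × -1257.5 kJ/kg = -77460 kJ/min
|Q| = 1291 kW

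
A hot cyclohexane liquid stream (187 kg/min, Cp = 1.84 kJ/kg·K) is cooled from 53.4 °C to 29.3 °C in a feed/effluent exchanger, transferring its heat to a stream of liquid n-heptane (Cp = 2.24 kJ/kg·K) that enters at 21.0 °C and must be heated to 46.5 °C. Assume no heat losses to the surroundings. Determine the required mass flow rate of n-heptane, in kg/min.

Heat released by hot stream: Q = 187 × 1.84 × (53.4 − 29.3) = 8292.3 kJ/min
Energy balance on cold side (adiabatic exchanger): Q = ṁ_c·Cp_c·(T_c,out − T_c,in)
ṁ_c = 8292.3 / [2.24 × (46.5 − 21.0)] = 145.17 kg/min

ṁ_c = 145 kg/min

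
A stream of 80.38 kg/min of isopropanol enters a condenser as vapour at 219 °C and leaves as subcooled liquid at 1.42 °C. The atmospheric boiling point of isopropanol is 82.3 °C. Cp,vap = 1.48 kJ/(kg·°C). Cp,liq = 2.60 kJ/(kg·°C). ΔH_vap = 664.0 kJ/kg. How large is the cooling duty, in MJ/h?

Q_c = 5190 MJ/h

vapour 219→82.3 °C: -202.32 kJ/kg
condensation at 82.3 °C: -664 kJ/kg
liquid 82.3→1.42 °C: -210.29 kJ/kg
Δh = -202.32 + -664 + -210.29 = -1076.6 kJ/kg
Q = ṁ·Δh = 80.38 kg/min × -1076.6 kJ/kg = -86537 kJ/min
|Q| = 1442.3 kW = 5192.2 MJ/h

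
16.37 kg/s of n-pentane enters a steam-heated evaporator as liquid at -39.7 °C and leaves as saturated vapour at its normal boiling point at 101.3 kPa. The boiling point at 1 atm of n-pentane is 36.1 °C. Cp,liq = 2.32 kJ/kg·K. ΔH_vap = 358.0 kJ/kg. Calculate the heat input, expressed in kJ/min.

liquid -39.7→36.1 °C: 175.86 kJ/kg
vaporisation at 36.1 °C: 358 kJ/kg
Δh = 175.86 + 358 = 533.86 kJ/kg
Q = ṁ·Δh = 16.37 kg/s × 533.86 kJ/kg = 8739.2 kJ/s
|Q| = 8739.2 kW = 524350 kJ/min

Q = 524000 kJ/min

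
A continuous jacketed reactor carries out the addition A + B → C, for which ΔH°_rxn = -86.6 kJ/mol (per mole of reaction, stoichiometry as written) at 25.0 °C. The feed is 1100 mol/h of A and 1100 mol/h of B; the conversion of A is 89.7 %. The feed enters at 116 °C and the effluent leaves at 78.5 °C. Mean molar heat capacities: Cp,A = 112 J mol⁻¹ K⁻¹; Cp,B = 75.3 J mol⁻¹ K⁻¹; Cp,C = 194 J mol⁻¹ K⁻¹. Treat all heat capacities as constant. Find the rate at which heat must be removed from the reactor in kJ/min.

Q_out = 1550 kJ/min

Extent of reaction ξ = 0.897 × 1100 = 986.7 mol/h
Reaction term: ξ·ΔH°_rxn = 986.7 × -86.6 = -85448 kJ/h
Sensible, feed 116→25 °C: -18749 kJ/h
Outlet flows (mol/h): A 113.3, B 113.3, C 986.7
Sensible, products 25→78.5 °C: 11376 kJ/h
Q = ΔH = -92821 kJ/h = -25.784 kW
Heat removed = 1547 kJ/min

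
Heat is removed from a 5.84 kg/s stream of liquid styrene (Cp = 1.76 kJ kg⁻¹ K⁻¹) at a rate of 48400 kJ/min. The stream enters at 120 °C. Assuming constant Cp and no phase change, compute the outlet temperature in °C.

T_out = 41.5 °C

Q = 48400 kJ/min = 806.67 kJ/s
ΔT = Q/(ṁ·Cp) = 806.67/(5.84×1.76) = 78.482 K
T_out = 120 − 78.482 = 41.518 °C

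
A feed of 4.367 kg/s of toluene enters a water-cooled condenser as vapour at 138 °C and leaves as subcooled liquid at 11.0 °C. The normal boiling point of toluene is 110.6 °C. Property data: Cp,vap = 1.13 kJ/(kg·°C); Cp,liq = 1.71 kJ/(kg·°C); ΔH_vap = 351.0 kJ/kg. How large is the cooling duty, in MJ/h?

vapour 138→110.6 °C: -30.962 kJ/kg
condensation at 110.6 °C: -351 kJ/kg
liquid 110.6→11.0 °C: -170.32 kJ/kg
Δh = -30.962 + -351 + -170.32 = -552.28 kJ/kg
Q = ṁ·Δh = 4.367 kg/s × -552.28 kJ/kg = -2411.8 kJ/s
|Q| = 2411.8 kW = 8682.5 MJ/h

Q_c = 8680 MJ/h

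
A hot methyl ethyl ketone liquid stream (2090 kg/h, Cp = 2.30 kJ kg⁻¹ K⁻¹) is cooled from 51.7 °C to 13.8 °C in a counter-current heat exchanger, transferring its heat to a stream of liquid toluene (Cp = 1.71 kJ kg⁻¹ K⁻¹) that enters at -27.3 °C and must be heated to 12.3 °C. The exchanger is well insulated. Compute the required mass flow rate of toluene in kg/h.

Heat released by hot stream: Q = 2090 × 2.30 × (51.7 − 13.8) = 182190 kJ/h
Energy balance on cold side (adiabatic exchanger): Q = ṁ_c·Cp_c·(T_c,out − T_c,in)
ṁ_c = 182190 / [1.71 × (12.3 − -27.3)] = 2690.4 kg/h

ṁ_c = 2690 kg/h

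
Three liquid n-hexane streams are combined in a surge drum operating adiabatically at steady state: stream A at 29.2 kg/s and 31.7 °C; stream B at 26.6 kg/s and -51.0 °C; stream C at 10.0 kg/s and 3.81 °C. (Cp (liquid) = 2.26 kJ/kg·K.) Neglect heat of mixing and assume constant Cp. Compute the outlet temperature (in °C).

No heat crosses the boundary, so H_out = H_in.
Σ ṁᵢCp,ᵢTᵢ = 29.2×2.26×31.7 + 26.6×2.26×-51.0 + 10.0×2.26×3.81 = -887.86
Σ ṁᵢCp,ᵢ = 29.2×2.26 + 26.6×2.26 + 10.0×2.26 = 148.71
T_out = -887.86 / 148.71 = -5.9705 °C

T_out = -5.97 °C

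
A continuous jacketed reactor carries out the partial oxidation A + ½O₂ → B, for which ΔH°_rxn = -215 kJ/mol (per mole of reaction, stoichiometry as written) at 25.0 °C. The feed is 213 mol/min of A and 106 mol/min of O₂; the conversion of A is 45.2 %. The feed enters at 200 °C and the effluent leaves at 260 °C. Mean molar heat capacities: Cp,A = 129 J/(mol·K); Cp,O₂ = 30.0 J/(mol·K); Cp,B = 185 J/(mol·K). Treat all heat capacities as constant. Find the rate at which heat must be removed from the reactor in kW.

Extent of reaction ξ = 0.452 × 213 = 96.276 mol/min
Reaction term: ξ·ΔH°_rxn = 96.276 × -215 = -20699 kJ/min
Sensible, feed 200→25 °C: -5365 kJ/min
Outlet flows (mol/min): A 116.72, O₂ 57.862, B 96.276
Sensible, products 25→260 °C: 8132 kJ/min
Q = ΔH = -17932 kJ/min = -298.87 kW
Heat removed = 298.87 kW

Q_out = 299 kW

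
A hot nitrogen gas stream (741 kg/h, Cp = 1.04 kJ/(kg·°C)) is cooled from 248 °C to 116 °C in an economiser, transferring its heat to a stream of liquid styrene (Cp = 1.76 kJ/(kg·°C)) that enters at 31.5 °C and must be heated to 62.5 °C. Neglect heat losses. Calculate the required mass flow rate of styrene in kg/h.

ṁ_c = 1860 kg/h

Heat released by hot stream: Q = 741 × 1.04 × (248 − 116) = 101720 kJ/h
Energy balance on cold side (adiabatic exchanger): Q = ṁ_c·Cp_c·(T_c,out − T_c,in)
ṁ_c = 101720 / [1.76 × (62.5 − 31.5)] = 1864.5 kg/h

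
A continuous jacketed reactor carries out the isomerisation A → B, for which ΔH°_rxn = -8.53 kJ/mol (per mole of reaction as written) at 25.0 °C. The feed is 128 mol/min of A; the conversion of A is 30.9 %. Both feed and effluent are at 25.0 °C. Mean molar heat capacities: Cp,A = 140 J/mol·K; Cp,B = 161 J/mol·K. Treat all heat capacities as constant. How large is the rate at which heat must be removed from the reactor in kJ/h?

Q_out = 20200 kJ/h

Extent of reaction ξ = 0.309 × 128 = 39.552 mol/min
Reaction term: ξ·ΔH°_rxn = 39.552 × -8.53 = -337.38 kJ/min
Q = ΔH = -337.38 kJ/min = -5.623 kW
Heat removed = 20243 kJ/h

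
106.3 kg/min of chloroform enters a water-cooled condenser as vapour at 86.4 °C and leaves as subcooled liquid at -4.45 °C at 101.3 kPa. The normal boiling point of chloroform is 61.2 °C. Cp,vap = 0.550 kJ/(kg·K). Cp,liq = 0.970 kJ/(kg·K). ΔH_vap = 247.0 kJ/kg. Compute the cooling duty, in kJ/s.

vapour 86.4→61.2 °C: -13.86 kJ/kg
condensation at 61.2 °C: -247 kJ/kg
liquid 61.2→-4.45 °C: -63.681 kJ/kg
Δh = -13.86 + -247 + -63.681 = -324.54 kJ/kg
Q = ṁ·Δh = 106.3 kg/min × -324.54 kJ/kg = -34499 kJ/min
|Q| = 574.98 kW

Q_c = 575 kJ/s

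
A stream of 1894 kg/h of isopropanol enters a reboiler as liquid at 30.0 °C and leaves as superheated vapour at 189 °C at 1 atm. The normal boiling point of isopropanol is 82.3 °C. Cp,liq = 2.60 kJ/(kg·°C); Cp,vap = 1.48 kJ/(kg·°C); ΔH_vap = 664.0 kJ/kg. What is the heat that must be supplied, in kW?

Q = 504 kW

liquid 30.0→82.3 °C: 135.98 kJ/kg
vaporisation at 82.3 °C: 664 kJ/kg
vapour 82.3→189 °C: 157.92 kJ/kg
Δh = 135.98 + 664 + 157.92 = 957.9 kJ/kg
Q = ṁ·Δh = 1894 kg/h × 957.9 kJ/kg = 1.8143e+06 kJ/h
|Q| = 503.96 kW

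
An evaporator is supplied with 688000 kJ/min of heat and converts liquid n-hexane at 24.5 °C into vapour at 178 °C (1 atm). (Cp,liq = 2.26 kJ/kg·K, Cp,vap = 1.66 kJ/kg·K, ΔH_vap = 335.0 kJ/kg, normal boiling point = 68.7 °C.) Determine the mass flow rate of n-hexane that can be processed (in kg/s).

Δh = 2.26×(68.7−24.5) + 335.0 + 1.66×(178−68.7) = 616.33 kJ/kg
Q = 688000 kJ/min = 11467 kJ/s = 11467 kJ/s
ṁ = Q/Δh = 11467 / 616.33 = 18.605 kg/s

ṁ = 18.6 kg/s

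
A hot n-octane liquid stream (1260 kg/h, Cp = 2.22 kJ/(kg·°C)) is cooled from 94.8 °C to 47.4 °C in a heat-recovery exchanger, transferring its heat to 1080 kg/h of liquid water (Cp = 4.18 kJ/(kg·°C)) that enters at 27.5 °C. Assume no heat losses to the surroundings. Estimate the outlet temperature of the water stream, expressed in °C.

Heat released by hot stream: Q = 1260 × 2.22 × (94.8 − 47.4) = 132590 kJ/h
Energy balance on cold side (adiabatic exchanger): Q = ṁ_c·Cp_c·(T_c,out − T_c,in)
T_c,out = 27.5 + 132590/(1080 × 4.18) = 56.87 °C

T_c,out = 56.9 °C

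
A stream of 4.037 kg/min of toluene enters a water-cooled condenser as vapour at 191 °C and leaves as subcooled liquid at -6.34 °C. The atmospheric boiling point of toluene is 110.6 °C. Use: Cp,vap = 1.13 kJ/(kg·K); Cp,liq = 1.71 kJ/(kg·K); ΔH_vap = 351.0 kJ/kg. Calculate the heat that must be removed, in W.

vapour 191→110.6 °C: -90.852 kJ/kg
condensation at 110.6 °C: -351 kJ/kg
liquid 110.6→-6.34 °C: -199.97 kJ/kg
Δh = -90.852 + -351 + -199.97 = -641.82 kJ/kg
Q = ṁ·Δh = 4.037 kg/min × -641.82 kJ/kg = -2591 kJ/min
|Q| = 43.184 kW = 43184 W

Q_c = 43200 W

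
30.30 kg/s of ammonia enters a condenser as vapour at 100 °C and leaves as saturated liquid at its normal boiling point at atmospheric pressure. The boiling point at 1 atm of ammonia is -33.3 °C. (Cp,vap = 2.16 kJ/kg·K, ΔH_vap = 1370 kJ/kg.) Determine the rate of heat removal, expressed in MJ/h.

Q_c = 181000 MJ/h

vapour 100→-33.3 °C: -287.93 kJ/kg
condensation at -33.3 °C: -1370 kJ/kg
Δh = -287.93 + -1370 = -1657.9 kJ/kg
Q = ṁ·Δh = 30.30 kg/s × -1657.9 kJ/kg = -50235 kJ/s
|Q| = 50235 kW = 180850 MJ/h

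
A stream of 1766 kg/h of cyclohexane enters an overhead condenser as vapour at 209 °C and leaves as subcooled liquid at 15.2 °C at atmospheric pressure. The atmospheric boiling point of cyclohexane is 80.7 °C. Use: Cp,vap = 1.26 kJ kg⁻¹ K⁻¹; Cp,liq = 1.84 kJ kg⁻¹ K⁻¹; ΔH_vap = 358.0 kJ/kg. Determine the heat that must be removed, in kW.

vapour 209→80.7 °C: -161.66 kJ/kg
condensation at 80.7 °C: -358 kJ/kg
liquid 80.7→15.2 °C: -120.52 kJ/kg
Δh = -161.66 + -358 + -120.52 = -640.18 kJ/kg
Q = ṁ·Δh = 1766 kg/h × -640.18 kJ/kg = -1.1306e+06 kJ/h
|Q| = 314.04 kW

Q_c = 314 kW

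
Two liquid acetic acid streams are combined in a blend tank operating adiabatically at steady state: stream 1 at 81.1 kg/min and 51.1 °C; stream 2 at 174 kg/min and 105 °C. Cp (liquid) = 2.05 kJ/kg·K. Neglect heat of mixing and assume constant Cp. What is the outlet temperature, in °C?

T_out = 87.9 °C

Energy balance with Q = 0: Σ ṁᵢCp,ᵢ(T_out − Tᵢ) = 0
T_out = Σ ṁᵢCp,ᵢTᵢ / Σ ṁᵢCp,ᵢ
      = 45949 / 522.95 = 87.864 °C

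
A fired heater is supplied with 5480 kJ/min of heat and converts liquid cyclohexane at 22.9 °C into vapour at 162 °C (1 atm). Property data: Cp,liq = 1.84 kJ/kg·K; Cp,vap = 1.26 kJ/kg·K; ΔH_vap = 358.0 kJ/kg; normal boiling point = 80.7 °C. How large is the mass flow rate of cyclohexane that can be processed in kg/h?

ṁ = 580 kg/h

Δh = 1.84×(80.7−22.9) + 358.0 + 1.26×(162−80.7) = 566.79 kJ/kg
Q = 5480 kJ/min = 91.333 kJ/s = 328800 kJ/h
ṁ = Q/Δh = 328800 / 566.79 = 580.11 kg/h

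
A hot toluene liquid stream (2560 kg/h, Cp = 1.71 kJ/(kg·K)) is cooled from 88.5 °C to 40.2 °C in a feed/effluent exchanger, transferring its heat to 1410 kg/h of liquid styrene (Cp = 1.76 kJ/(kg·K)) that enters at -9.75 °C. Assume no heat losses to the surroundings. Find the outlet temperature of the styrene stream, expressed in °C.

Heat released by hot stream: Q = 2560 × 1.71 × (88.5 − 40.2) = 211440 kJ/h
Energy balance on cold side (adiabatic exchanger): Q = ṁ_c·Cp_c·(T_c,out − T_c,in)
T_c,out = -9.75 + 211440/(1410 × 1.76) = 75.452 °C

T_c,out = 75.5 °C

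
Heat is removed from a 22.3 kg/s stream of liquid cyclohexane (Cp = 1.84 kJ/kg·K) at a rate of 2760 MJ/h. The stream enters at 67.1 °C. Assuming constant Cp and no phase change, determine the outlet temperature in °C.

Q = 2760 MJ/h = 766.67 kJ/s
ΔT = Q/(ṁ·Cp) = 766.67/(22.3×1.84) = 18.685 K
T_out = 67.1 − 18.685 = 48.415 °C

T_out = 48.4 °C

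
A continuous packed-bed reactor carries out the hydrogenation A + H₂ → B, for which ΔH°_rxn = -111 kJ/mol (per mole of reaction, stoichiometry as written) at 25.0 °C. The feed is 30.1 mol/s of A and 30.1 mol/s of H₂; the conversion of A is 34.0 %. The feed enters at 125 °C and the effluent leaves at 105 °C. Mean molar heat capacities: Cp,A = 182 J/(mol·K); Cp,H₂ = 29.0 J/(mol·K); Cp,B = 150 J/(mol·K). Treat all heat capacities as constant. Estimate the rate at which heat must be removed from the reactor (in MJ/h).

Q_out = 4730 MJ/h

Extent of reaction ξ = 0.340 × 30.1 = 10.234 mol/s
Reaction term: ξ·ΔH°_rxn = 10.234 × -111 = -1136 kJ/s
Sensible, feed 125→25 °C: -635.11 kJ/s
Outlet flows (mol/s): A 19.866, H₂ 19.866, B 10.234
Sensible, products 25→105 °C: 458.15 kJ/s
Q = ΔH = -1312.9 kJ/s = -1312.9 kW
Heat removed = 4726.6 MJ/h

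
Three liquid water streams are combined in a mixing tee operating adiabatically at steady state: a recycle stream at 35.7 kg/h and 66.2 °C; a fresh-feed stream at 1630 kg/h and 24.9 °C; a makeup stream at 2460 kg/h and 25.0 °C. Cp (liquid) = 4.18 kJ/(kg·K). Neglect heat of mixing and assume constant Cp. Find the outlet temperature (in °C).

T_out = 25.3 °C

No heat crosses the boundary, so H_out = H_in.
T_out = Σ ṁᵢCp,ᵢTᵢ / Σ ṁᵢCp,ᵢ
      = 436600 / 17245 = 25.317 °C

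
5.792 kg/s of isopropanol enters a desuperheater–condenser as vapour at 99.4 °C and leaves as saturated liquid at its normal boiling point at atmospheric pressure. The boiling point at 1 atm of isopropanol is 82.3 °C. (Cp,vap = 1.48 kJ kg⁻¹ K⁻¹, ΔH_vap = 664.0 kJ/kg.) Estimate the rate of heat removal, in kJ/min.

Q_c = 240000 kJ/min

vapour 99.4→82.3 °C: -25.308 kJ/kg
condensation at 82.3 °C: -664 kJ/kg
Δh = -25.308 + -664 = -689.31 kJ/kg
Q = ṁ·Δh = 5.792 kg/s × -689.31 kJ/kg = -3992.5 kJ/s
|Q| = 3992.5 kW = 239550 kJ/min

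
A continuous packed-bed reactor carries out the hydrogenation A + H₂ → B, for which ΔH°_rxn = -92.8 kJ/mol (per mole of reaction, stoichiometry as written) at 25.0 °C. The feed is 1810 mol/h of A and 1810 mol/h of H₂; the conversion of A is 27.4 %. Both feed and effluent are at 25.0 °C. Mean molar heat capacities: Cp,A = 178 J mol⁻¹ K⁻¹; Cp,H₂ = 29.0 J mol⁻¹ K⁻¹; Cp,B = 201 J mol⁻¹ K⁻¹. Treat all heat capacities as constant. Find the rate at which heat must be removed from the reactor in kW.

Q_out = 12.8 kW

Extent of reaction ξ = 0.274 × 1810 = 495.94 mol/h
Reaction term: ξ·ΔH°_rxn = 495.94 × -92.8 = -46023 kJ/h
Q = ΔH = -46023 kJ/h = -12.784 kW
Heat removed = 12.784 kW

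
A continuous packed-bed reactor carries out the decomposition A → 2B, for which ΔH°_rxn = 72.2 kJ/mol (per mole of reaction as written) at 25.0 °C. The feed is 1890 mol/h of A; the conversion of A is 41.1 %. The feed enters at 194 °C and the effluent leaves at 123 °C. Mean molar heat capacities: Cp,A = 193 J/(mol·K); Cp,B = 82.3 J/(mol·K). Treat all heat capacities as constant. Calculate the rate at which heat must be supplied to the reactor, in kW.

Extent of reaction ξ = 0.411 × 1890 = 776.79 mol/h
Reaction term: ξ·ΔH°_rxn = 776.79 × 72.2 = 56084 kJ/h
Sensible, feed 194→25 °C: -61646 kJ/h
Outlet flows (mol/h): A 1113.2, B 1553.6
Sensible, products 25→123 °C: 33585 kJ/h
Q = ΔH = 28024 kJ/h = 7.7843 kW
Heat supplied = 7.7843 kW

Q_in = 7.78 kW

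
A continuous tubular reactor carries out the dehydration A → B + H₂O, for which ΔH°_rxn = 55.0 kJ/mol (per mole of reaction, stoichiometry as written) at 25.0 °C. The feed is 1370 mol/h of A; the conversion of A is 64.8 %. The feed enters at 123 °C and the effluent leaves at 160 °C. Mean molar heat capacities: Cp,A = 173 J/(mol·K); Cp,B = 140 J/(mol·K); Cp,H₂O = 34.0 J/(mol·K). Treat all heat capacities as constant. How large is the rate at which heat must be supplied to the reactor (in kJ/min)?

Extent of reaction ξ = 0.648 × 1370 = 887.76 mol/h
Reaction term: ξ·ΔH°_rxn = 887.76 × 55.0 = 48827 kJ/h
Sensible, feed 123→25 °C: -23227 kJ/h
Outlet flows (mol/h): A 482.24, B 887.76, H₂O 887.76
Sensible, products 25→160 °C: 32116 kJ/h
Q = ΔH = 57716 kJ/h = 16.032 kW
Heat supplied = 961.93 kJ/min

Q_in = 962 kJ/min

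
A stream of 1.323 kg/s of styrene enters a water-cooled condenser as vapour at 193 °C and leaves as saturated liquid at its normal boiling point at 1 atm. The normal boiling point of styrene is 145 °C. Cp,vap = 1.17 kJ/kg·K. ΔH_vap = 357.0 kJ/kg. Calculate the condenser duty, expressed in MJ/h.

vapour 193→145 °C: -56.16 kJ/kg
condensation at 145 °C: -357 kJ/kg
Δh = -56.16 + -357 = -413.16 kJ/kg
Q = ṁ·Δh = 1.323 kg/s × -413.16 kJ/kg = -546.61 kJ/s
|Q| = 546.61 kW = 1967.8 MJ/h

Q_c = 1970 MJ/h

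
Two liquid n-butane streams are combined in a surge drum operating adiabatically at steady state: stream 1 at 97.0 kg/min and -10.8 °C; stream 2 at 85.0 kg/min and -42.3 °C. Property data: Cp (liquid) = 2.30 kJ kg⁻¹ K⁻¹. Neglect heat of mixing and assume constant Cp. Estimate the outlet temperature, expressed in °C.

T_out = -25.5 °C

Adiabatic, steady state ⇒ Σ ṁᵢCp,ᵢ(T_out − Tᵢ) = 0
T_out = Σ ṁᵢCp,ᵢTᵢ / Σ ṁᵢCp,ᵢ
      = -10679 / 418.6 = -25.512 °C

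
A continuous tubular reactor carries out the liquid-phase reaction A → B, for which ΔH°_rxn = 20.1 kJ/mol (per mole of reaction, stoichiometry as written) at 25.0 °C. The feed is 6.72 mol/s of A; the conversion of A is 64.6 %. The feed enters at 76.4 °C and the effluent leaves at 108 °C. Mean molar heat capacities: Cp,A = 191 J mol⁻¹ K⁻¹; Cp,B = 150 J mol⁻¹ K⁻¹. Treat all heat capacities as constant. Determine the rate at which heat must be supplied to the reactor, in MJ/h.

Q_in = 407 MJ/h

Extent of reaction ξ = 0.646 × 6.72 = 4.3411 mol/s
Reaction term: ξ·ΔH°_rxn = 4.3411 × 20.1 = 87.257 kJ/s
Sensible, feed 76.4→25 °C: -65.973 kJ/s
Outlet flows (mol/s): A 2.3789, B 4.3411
Sensible, products 25→108 °C: 91.759 kJ/s
Q = ΔH = 113.04 kJ/s = 113.04 kW
Heat supplied = 406.95 MJ/h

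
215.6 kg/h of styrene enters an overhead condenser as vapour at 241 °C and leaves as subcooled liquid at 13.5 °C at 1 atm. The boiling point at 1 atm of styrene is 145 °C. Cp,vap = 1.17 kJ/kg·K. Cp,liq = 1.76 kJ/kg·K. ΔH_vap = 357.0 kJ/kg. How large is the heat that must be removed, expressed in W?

vapour 241→145 °C: -112.32 kJ/kg
condensation at 145 °C: -357 kJ/kg
liquid 145→13.5 °C: -231.44 kJ/kg
Δh = -112.32 + -357 + -231.44 = -700.76 kJ/kg
Q = ṁ·Δh = 215.6 kg/h × -700.76 kJ/kg = -151080 kJ/h
|Q| = 41.968 kW = 41968 W

Q_c = 42000 W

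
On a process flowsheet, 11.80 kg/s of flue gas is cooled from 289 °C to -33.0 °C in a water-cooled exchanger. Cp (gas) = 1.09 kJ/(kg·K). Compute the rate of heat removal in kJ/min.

Q_c = 248000 kJ/min

Q = ṁ·Cp·ΔT = 11.80 × 1.09 × (-33.0 − 289) = -4141.6 kJ/s
Cooling duty = 248490 kJ/min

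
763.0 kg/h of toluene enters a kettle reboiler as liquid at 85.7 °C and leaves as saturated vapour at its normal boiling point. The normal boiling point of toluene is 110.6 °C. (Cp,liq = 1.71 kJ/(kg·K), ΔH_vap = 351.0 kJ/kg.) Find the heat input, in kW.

Q = 83.4 kW

liquid 85.7→110.6 °C: 42.579 kJ/kg
vaporisation at 110.6 °C: 351 kJ/kg
Δh = 42.579 + 351 = 393.58 kJ/kg
Q = ṁ·Δh = 763.0 kg/h × 393.58 kJ/kg = 300300 kJ/h
|Q| = 83.417 kW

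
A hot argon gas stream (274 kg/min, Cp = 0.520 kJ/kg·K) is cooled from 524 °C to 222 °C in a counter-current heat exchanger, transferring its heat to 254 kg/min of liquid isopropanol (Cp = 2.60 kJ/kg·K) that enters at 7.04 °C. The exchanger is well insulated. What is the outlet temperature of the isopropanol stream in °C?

Heat released by hot stream: Q = 274 × 0.520 × (524 − 222) = 43029 kJ/min
Energy balance on cold side (adiabatic exchanger): Q = ṁ_c·Cp_c·(T_c,out − T_c,in)
T_c,out = 7.04 + 43029/(254 × 2.60) = 72.196 °C

T_c,out = 72.2 °C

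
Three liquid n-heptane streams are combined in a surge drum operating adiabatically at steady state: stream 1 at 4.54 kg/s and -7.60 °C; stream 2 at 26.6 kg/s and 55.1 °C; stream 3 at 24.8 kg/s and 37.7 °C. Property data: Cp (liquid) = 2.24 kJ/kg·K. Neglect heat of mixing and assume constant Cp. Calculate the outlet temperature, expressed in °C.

Energy balance with Q = 0: Σ ṁᵢCp,ᵢ(T_out − Tᵢ) = 0
Σ ṁᵢCp,ᵢTᵢ = 4.54×2.24×-7.60 + 26.6×2.24×55.1 + 24.8×2.24×37.7 = 5300.1
Σ ṁᵢCp,ᵢ = 4.54×2.24 + 26.6×2.24 + 24.8×2.24 = 125.31
T_out = 5300.1 / 125.31 = 42.297 °C

T_out = 42.3 °C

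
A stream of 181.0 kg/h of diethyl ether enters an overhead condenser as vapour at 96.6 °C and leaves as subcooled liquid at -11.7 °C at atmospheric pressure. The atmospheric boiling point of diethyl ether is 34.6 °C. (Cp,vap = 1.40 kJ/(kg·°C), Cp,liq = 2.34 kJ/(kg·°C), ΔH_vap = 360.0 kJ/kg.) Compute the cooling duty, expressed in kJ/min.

Q_c = 1670 kJ/min

vapour 96.6→34.6 °C: -86.8 kJ/kg
condensation at 34.6 °C: -360 kJ/kg
liquid 34.6→-11.7 °C: -108.34 kJ/kg
Δh = -86.8 + -360 + -108.34 = -555.14 kJ/kg
Q = ṁ·Δh = 181.0 kg/h × -555.14 kJ/kg = -100480 kJ/h
|Q| = 27.911 kW = 1674.7 kJ/min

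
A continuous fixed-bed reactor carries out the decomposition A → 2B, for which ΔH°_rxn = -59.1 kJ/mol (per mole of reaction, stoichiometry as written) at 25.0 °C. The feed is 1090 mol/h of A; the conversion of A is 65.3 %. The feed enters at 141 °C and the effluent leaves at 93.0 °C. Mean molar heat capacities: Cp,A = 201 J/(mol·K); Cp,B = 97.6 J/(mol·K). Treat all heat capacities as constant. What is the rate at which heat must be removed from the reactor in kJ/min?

Q_out = 881 kJ/min

Extent of reaction ξ = 0.653 × 1090 = 711.77 mol/h
Reaction term: ξ·ΔH°_rxn = 711.77 × -59.1 = -42066 kJ/h
Sensible, feed 141→25 °C: -25414 kJ/h
Outlet flows (mol/h): A 378.23, B 1423.5
Sensible, products 25→93.0 °C: 14617 kJ/h
Q = ΔH = -52863 kJ/h = -14.684 kW
Heat removed = 881.04 kJ/min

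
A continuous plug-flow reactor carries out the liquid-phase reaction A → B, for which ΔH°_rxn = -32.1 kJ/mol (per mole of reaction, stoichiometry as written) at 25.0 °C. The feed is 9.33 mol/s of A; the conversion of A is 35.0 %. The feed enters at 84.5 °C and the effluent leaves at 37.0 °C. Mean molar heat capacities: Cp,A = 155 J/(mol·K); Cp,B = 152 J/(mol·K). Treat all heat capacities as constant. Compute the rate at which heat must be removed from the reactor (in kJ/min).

Extent of reaction ξ = 0.350 × 9.33 = 3.2655 mol/s
Reaction term: ξ·ΔH°_rxn = 3.2655 × -32.1 = -104.82 kJ/s
Sensible, feed 84.5→25 °C: -86.046 kJ/s
Outlet flows (mol/s): A 6.0645, B 3.2655
Sensible, products 25→37.0 °C: 17.236 kJ/s
Q = ΔH = -173.63 kJ/s = -173.63 kW
Heat removed = 10418 kJ/min

Q_out = 10400 kJ/min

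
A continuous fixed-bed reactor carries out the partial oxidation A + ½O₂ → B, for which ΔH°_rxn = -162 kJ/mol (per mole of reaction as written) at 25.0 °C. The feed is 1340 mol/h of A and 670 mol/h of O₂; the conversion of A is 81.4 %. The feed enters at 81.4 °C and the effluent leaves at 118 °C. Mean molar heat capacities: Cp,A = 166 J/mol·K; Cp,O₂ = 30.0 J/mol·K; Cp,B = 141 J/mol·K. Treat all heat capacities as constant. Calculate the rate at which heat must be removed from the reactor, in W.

Extent of reaction ξ = 0.814 × 1340 = 1090.8 mol/h
Reaction term: ξ·ΔH°_rxn = 1090.8 × -162 = -176700 kJ/h
Sensible, feed 81.4→25 °C: -13679 kJ/h
Outlet flows (mol/h): A 249.24, O₂ 124.62, B 1090.8
Sensible, products 25→118 °C: 18499 kJ/h
Q = ΔH = -171880 kJ/h = -47.745 kW
Heat removed = 47745 W

Q_out = 47700 W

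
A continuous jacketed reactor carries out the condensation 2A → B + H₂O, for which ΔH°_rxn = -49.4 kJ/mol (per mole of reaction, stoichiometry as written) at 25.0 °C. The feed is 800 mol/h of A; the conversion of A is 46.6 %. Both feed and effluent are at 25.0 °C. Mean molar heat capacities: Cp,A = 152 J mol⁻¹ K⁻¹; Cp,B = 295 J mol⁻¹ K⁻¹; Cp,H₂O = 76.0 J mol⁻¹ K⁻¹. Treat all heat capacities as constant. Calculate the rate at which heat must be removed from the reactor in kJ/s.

Extent of reaction ξ = 0.466 × 800 / 2 = 186.4 mol/h
Reaction term: ξ·ΔH°_rxn = 186.4 × -49.4 = -9208.2 kJ/h
Q = ΔH = -9208.2 kJ/h = -2.5578 kW
Heat removed = 2.5578 kJ/s

Q_out = 2.56 kJ/s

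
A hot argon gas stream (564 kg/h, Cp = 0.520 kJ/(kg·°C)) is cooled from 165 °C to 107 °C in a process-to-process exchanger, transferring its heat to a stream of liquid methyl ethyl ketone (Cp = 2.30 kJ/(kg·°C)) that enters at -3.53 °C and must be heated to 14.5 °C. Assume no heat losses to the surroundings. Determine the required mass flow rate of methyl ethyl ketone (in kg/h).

ṁ_c = 410 kg/h

Heat released by hot stream: Q = 564 × 0.520 × (165 − 107) = 17010 kJ/h
Energy balance on cold side (adiabatic exchanger): Q = ṁ_c·Cp_c·(T_c,out − T_c,in)
ṁ_c = 17010 / [2.30 × (14.5 − -3.53)] = 410.19 kg/h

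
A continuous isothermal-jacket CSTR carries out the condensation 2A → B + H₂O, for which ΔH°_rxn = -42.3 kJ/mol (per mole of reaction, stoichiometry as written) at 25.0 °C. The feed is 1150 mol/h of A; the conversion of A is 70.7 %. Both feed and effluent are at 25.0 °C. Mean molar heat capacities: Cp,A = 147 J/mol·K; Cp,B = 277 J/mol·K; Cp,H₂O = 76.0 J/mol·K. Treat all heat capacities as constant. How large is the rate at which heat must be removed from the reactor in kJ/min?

Q_out = 287 kJ/min

Extent of reaction ξ = 0.707 × 1150 / 2 = 406.52 mol/h
Reaction term: ξ·ΔH°_rxn = 406.52 × -42.3 = -17196 kJ/h
Q = ΔH = -17196 kJ/h = -4.7767 kW
Heat removed = 286.6 kJ/min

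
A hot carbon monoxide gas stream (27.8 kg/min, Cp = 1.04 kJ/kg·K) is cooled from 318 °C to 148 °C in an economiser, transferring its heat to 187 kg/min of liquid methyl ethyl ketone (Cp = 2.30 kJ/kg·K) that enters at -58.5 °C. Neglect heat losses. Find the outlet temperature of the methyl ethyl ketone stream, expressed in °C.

T_c,out = -47.1 °C

Heat released by hot stream: Q = 27.8 × 1.04 × (318 − 148) = 4915 kJ/min
Energy balance on cold side (adiabatic exchanger): Q = ṁ_c·Cp_c·(T_c,out − T_c,in)
T_c,out = -58.5 + 4915/(187 × 2.30) = -47.072 °C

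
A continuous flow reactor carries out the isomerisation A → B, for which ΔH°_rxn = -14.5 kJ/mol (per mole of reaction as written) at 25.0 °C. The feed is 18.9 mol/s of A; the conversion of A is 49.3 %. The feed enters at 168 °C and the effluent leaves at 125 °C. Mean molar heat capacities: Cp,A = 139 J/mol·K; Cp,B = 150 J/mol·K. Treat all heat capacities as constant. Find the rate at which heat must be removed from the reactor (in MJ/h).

Q_out = 856 MJ/h

Extent of reaction ξ = 0.493 × 18.9 = 9.3177 mol/s
Reaction term: ξ·ΔH°_rxn = 9.3177 × -14.5 = -135.11 kJ/s
Sensible, feed 168→25 °C: -375.68 kJ/s
Outlet flows (mol/s): A 9.5823, B 9.3177
Sensible, products 25→125 °C: 272.96 kJ/s
Q = ΔH = -237.82 kJ/s = -237.82 kW
Heat removed = 856.16 MJ/h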